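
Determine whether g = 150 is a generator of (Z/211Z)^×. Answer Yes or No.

φ(211) = 211 − 1 = 210 = 2 · 3 · 5 · 7.
150 is a primitive root mod 211 iff 150^(φ(211)/q) ≢ 1 for every prime q | φ(211), i.e. q ∈ {2, 3, 5, 7}.
150^105 ≡ 1 (mod 211)  [q = 2: ≡ 1 ✗]
150^70 ≡ 14 (mod 211)  [q = 3: ≢ 1 ✓]
150^42 ≡ 188 (mod 211)  [q = 5: ≢ 1 ✓]
150^30 ≡ 1 (mod 211)  [q = 7: ≡ 1 ✗]
The check at q = 2 fails, so 150 generates a proper subgroup.

No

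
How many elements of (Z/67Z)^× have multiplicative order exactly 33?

20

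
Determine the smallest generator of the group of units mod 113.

φ(113) = 113 − 1 = 112 = 2^4 · 7.
g is a primitive root iff g^(112/q) ≢ 1 (mod 113) for each prime q ∈ {2, 7}.
g = 2: 2^56 ≡ 1 — hits 1, so not a primitive root.
g = 3: 3^56 ≡ 112; 3^16 ≡ 49 — none is 1, so 3 is a primitive root.
Hence the least primitive root of 113 is 3.

3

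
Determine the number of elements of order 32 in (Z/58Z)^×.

φ(58) = φ(2)·φ(29) = 1·28 = 28 = 2^2 · 7.
In a cyclic group of order 28, there are φ(d) elements of order d for each divisor d of 28, and zero for non-divisors.
Since 32 ∤ 28, the count is 0.

0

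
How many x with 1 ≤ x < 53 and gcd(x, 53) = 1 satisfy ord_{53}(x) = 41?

φ(53) = 53 − 1 = 52 = 2^2 · 13.
In a cyclic group of order 52, there are φ(d) elements of order d for each divisor d of 52, and zero for non-divisors.
41 does not divide 52, so no element of (Z/53Z)^× has order 41.

0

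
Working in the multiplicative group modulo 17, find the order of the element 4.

4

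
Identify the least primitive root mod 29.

2

φ(29) = 29 − 1 = 28 = 2^2 · 7.
g is a primitive root iff g^(28/q) ≢ 1 (mod 29) for each prime q ∈ {2, 7}.
g = 2: 2^14 ≡ 28; 2^4 ≡ 16 — none is 1, so 2 is a primitive root.
The smallest primitive root modulo 29 is 2.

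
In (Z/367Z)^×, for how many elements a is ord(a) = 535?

0

φ(367) = 367 − 1 = 366 = 2 · 3 · 61.
In a cyclic group of order 366, there are φ(d) elements of order d for each divisor d of 366, and zero for non-divisors.
Since 535 ∤ 366, the count is 0.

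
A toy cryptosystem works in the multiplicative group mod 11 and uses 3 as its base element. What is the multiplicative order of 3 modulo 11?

ord(3) | φ(11) = 11 − 1 = 10 = 2 · 5.
Divisors of 10: 1, 2, 5, 10.
Evaluate successive powers at the divisors of 10:
3^1 ≡ 3 (mod 11)
3^2 ≡ 9 (mod 11)
3^5 ≡ 1 (mod 11) ✓
Hence ord(3) = 5.

5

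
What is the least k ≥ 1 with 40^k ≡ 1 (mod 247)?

ord(40) | φ(247) = φ(13·19) = (13−1)·(19−1) = 12·18 = 216 = 2^3 · 3^3.
Divisors of 216: 1, 2, 3, 4, 6, 8, 9, 12, 18, 24, 27, 36, 54, 72, 108, 216.
Test each divisor d:
40^1 ≡ 40 (mod 247)
40^2 ≡ 118 (mod 247)
40^3 ≡ 27 (mod 247)
40^4 ≡ 92 (mod 247)
40^6 ≡ 235 (mod 247)
40^8 ≡ 66 (mod 247)
40^9 ≡ 170 (mod 247)
40^12 ≡ 144 (mod 247)
40^18 ≡ 1 (mod 247) ✓
Hence ord(40) = 18.

18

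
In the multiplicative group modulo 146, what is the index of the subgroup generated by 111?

2

The order of 111 must divide φ(146) = φ(2)·φ(73) = 1·72 = 72 = 2^3 · 3^2.
Divisors of 72: 1, 2, 3, 4, 6, 8, 9, 12, 18, 24, 36, 72.
Check 111^d mod 146 for each divisor in increasing order:
111^1 ≡ 111
111^2 ≡ 57
111^3 ≡ 49
111^4 ≡ 37
111^6 ≡ 65
111^8 ≡ 55
111^9 ≡ 119
111^12 ≡ 137
111^18 ≡ 145
111^24 ≡ 81
111^36 ≡ 1
Thus |⟨111⟩| = ord(111) = 36.
[(Z/146Z)^× : ⟨111⟩] = 72/36 = 2.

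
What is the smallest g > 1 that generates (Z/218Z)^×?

φ(218) = φ(2)·φ(109) = 1·108 = 108 = 2^2 · 3^3.
g is a primitive root iff g^(108/q) ≢ 1 (mod 218) for each prime q ∈ {2, 3}.
g = 2: gcd(2, 218) = 2 > 1, not a unit — skip.
g = 3: 3^54 ≡ 1 — hits 1, so not a primitive root.
g = 4: gcd(4, 218) = 2 > 1, not a unit — skip.
g = 5: 5^54 ≡ 1 — hits 1, so not a primitive root.
g = 6: gcd(6, 218) = 2 > 1, not a unit — skip.
g = 7: 7^54 ≡ 1 — hits 1, so not a primitive root.
g = 8: gcd(8, 218) = 2 > 1, not a unit — skip.
g = 9: 9^54 ≡ 1 — hits 1, so not a primitive root.
g = 10: gcd(10, 218) = 2 > 1, not a unit — skip.
g = 11: 11^54 ≡ 217; 11^36 ≡ 45 — none is 1, so 11 is a primitive root.
Hence the least primitive root of 218 is 11.

11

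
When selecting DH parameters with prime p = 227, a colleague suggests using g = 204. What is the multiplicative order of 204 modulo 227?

226

By Lagrange's theorem, ord_227(204) divides φ(227) = 227 − 1 = 226 = 2 · 113.
Divisors of 226: 1, 2, 113, 226.
Evaluate successive powers at the divisors of 226:
204^1 ≡ 204 (mod 227)
204^2 ≡ 75 (mod 227)
204^113 ≡ 226 (mod 227)
204^226 ≡ 1 (mod 227) ✓
The smallest such exponent is 226, so the order of 204 is 226.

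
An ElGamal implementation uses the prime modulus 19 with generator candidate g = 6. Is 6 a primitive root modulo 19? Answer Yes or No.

φ(19) = 19 − 1 = 18 = 2 · 3^2.
Test 6^(18/q) mod 19 for each prime factor q of 18:
6^9 ≡ 1 (mod 19)  [q = 2: ≡ 1 ✗]
6^6 ≡ 11 (mod 19)  [q = 3: ≢ 1 ✓]
6^9 ≡ 1 shows ord(6) | 9, strictly less than φ(19); not a primitive root.

No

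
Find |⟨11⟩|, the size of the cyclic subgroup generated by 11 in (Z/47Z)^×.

Since 11 ∈ (Z/47Z)^×, its order divides φ(47) = 47 − 1 = 46 = 2 · 23.
Divisors of 46: 1, 2, 23, 46.
Test each divisor d:
11^1 ≡ 11 (mod 47)
11^2 ≡ 27 (mod 47)
11^23 ≡ 46 (mod 47)
11^46 ≡ 1 (mod 47) ✓
Therefore the multiplicative order of 11 modulo 47 is 46.

46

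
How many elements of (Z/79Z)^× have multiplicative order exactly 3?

φ(79) = 79 − 1 = 78 = 2 · 3 · 13.
Since (Z/79Z)^× is cyclic of order 78, the number of elements of order d is φ(d) when d | 78 and 0 otherwise.
3 | 78, and φ(3) = 3 − 1 = 2.

2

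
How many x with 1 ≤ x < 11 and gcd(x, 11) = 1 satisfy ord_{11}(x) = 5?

4

φ(11) = 11 − 1 = 10 = 2 · 5.
In a cyclic group of order 10, there are φ(d) elements of order d for each divisor d of 10, and zero for non-divisors.
5 | 10, and φ(5) = 5 − 1 = 4.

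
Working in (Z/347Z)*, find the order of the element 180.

346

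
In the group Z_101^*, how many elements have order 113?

φ(101) = 101 − 1 = 100 = 2^2 · 5^2.
In a cyclic group of order 100, there are φ(d) elements of order d for each divisor d of 100, and zero for non-divisors.
113 does not divide 100, so no element of (Z/101Z)^× has order 113.

0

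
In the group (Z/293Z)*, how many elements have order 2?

φ(293) = 293 − 1 = 292 = 2^2 · 73.
In a cyclic group of order 292, there are φ(d) elements of order d for each divisor d of 292, and zero for non-divisors.
2 | 292, and φ(2) = 2 − 1 = 1.

1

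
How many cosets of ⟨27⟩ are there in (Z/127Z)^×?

3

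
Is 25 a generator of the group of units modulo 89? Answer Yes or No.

No

φ(89) = 89 − 1 = 88 = 2^3 · 11.
Test 25^(88/q) mod 89 for each prime factor q of 88:
25^44 ≡ 1 (mod 89)  [q = 2: ≡ 1 ✗]
25^8 ≡ 16 (mod 89)  [q = 11: ≢ 1 ✓]
Since 25^44 ≡ 1, the order of 25 divides 44 < 88, so 25 is not a primitive root.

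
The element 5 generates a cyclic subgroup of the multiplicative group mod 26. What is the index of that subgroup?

The order of 5 must divide φ(26) = φ(2)·φ(13) = 1·12 = 12 = 2^2 · 3.
Divisors of 12: 1, 2, 3, 4, 6, 12.
Test each divisor d:
5^1 ≡ 5 (mod 26)
5^2 ≡ 25 (mod 26)
5^3 ≡ 21 (mod 26)
5^4 ≡ 1 (mod 26) ✓
So ord_26(5) = 4, hence |⟨5⟩| = 4.
Index = |(Z/26Z)^×| / |⟨5⟩| = 12 / 4 = 3.

3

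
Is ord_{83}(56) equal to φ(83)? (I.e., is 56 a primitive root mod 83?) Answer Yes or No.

φ(83) = 83 − 1 = 82 = 2 · 41.
An element g generates (Z/83Z)^× iff g^(82/q) ≢ 1 (mod 83) for each prime q ∈ {2, 41}.
56^41 ≡ 82 (mod 83)  [q = 2: ≢ 1 ✓]
56^2 ≡ 65 (mod 83)  [q = 41: ≢ 1 ✓]
None equal 1, so ord_83(56) = 82: 56 is a primitive root.

Yes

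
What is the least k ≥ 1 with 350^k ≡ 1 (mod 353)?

352

By Lagrange's theorem, ord_353(350) divides φ(353) = 353 − 1 = 352 = 2^5 · 11.
Divisors of 352: 1, 2, 4, 8, 11, 16, 22, 32, 44, 88, 176, 352.
Evaluate successive powers at the divisors of 352:
350^1 ≡ 350 (mod 353)
350^2 ≡ 9 (mod 353)
350^4 ≡ 81 (mod 353)
350^8 ≡ 207 (mod 353)
350^11 ≡ 59 (mod 353)
350^16 ≡ 136 (mod 353)
350^22 ≡ 304 (mod 353)
350^32 ≡ 140 (mod 353)
350^44 ≡ 283 (mod 353)
350^88 ≡ 311 (mod 353)
350^176 ≡ 352 (mod 353)
350^352 ≡ 1 (mod 353) ✓
So ord_353(350) = 352.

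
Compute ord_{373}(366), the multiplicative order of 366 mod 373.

Since 366 ∈ (Z/373Z)^×, its order divides φ(373) = 373 − 1 = 372 = 2^2 · 3 · 31.
Divisors of 372: 1, 2, 3, 4, 6, 12, 31, 62, 93, 124, 186, 372.
Test each divisor d:
366^1 ≡ 366 (mod 373)
366^2 ≡ 49 (mod 373)
366^3 ≡ 30 (mod 373)
366^4 ≡ 163 (mod 373)
366^6 ≡ 154 (mod 373)
366^12 ≡ 217 (mod 373)
366^31 ≡ 1 (mod 373) ✓
The smallest such exponent is 31, so the order of 366 is 31.

31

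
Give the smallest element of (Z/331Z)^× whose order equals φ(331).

φ(331) = 331 − 1 = 330 = 2 · 3 · 5 · 11.
Test candidates g = 2, 3, … against the prime factors q ∈ {2, 3, 5, 11} of φ(331): g is a generator iff g^(330/q) ≢ 1 for every such q.
g = 2: 2^165 ≡ 330; 2^110 ≡ 299; 2^66 ≡ 64; 2^30 ≡ 1 — hits 1, so not a primitive root.
g = 3: 3^165 ≡ 330; 3^110 ≡ 299; 3^66 ≡ 64; 3^30 ≡ 270 — none is 1, so 3 is a primitive root.
Hence the least primitive root of 331 is 3.

3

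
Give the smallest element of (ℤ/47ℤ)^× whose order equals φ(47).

φ(47) = 47 − 1 = 46 = 2 · 23.
Test candidates g = 2, 3, … against the prime factors q ∈ {2, 23} of φ(47): g is a generator iff g^(46/q) ≢ 1 for every such q.
g = 2: 2^23 ≡ 1 — hits 1, so not a primitive root.
g = 3: 3^23 ≡ 1 — hits 1, so not a primitive root.
g = 4: 4^23 ≡ 1 — hits 1, so not a primitive root.
g = 5: 5^23 ≡ 46; 5^2 ≡ 25 — none is 1, so 5 is a primitive root.
So 5 is the smallest generator of (Z/47Z)^×.

5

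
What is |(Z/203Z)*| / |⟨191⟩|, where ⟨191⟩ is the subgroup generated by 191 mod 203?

The order of 191 must divide φ(203) = φ(7·29) = (7−1)·(29−1) = 6·28 = 168 = 2^3 · 3 · 7.
Divisors of 168: 1, 2, 3, 4, 6, 7, 8, 12, 14, 21, 24, 28, 42, 56, 84, 168.
Compute 191^d (mod 203) for the divisors d until we hit 1:
191^1 ≡ 191 (mod 203)
191^2 ≡ 144 (mod 203)
191^3 ≡ 99 (mod 203)
191^4 ≡ 30 (mod 203)
191^6 ≡ 57 (mod 203)
191^7 ≡ 128 (mod 203)
191^8 ≡ 88 (mod 203)
191^12 ≡ 1 (mod 203) ✓
Thus |⟨191⟩| = ord(191) = 12.
[(Z/203Z)^× : ⟨191⟩] = 168/12 = 14.

14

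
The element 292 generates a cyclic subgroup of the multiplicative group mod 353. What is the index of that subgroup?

4

By Lagrange's theorem, ord_353(292) divides φ(353) = 353 − 1 = 352 = 2^5 · 11.
Divisors of 352: 1, 2, 4, 8, 11, 16, 22, 32, 44, 88, 176, 352.
Compute 292^d (mod 353) for the divisors d until we hit 1:
292^1 ≡ 292 (mod 353)
292^2 ≡ 191 (mod 353)
292^4 ≡ 122 (mod 353)
292^8 ≡ 58 (mod 353)
292^11 ≡ 237 (mod 353)
292^16 ≡ 187 (mod 353)
292^22 ≡ 42 (mod 353)
292^32 ≡ 22 (mod 353)
292^44 ≡ 352 (mod 353)
292^88 ≡ 1 (mod 353) ✓
Thus |⟨292⟩| = ord(292) = 88.
The index is φ(353) / ord(292) = 352 / 88 = 4.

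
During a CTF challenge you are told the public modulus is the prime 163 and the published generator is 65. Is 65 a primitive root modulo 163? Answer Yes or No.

No

φ(163) = 163 − 1 = 162 = 2 · 3^4.
Test 65^(162/q) mod 163 for each prime factor q of 162:
65^81 ≡ 1 (mod 163)  [q = 2: ≡ 1 ✗]
65^54 ≡ 1 (mod 163)  [q = 3: ≡ 1 ✗]
The check at q = 2 fails, so 65 generates a proper subgroup.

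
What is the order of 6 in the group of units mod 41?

40

ord(6) | φ(41) = 41 − 1 = 40 = 2^3 · 5.
Divisors of 40: 1, 2, 4, 5, 8, 10, 20, 40.
Check 6^d mod 41 for each divisor in increasing order:
6^1 ≡ 6 (mod 41)
6^2 ≡ 36 (mod 41)
6^4 ≡ 25 (mod 41)
6^5 ≡ 27 (mod 41)
6^8 ≡ 10 (mod 41)
6^10 ≡ 32 (mod 41)
6^20 ≡ 40 (mod 41)
6^40 ≡ 1 (mod 41) ✓
The smallest such exponent is 40, so the order of 6 is 40.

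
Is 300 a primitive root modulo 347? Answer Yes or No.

No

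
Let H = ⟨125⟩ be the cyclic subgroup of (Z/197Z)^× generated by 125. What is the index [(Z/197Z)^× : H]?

ord(125) | φ(197) = 197 − 1 = 196 = 2^2 · 7^2.
Divisors of 196: 1, 2, 4, 7, 14, 28, 49, 98, 196.
Test each divisor d:
125^1 ≡ 125
125^2 ≡ 62
125^4 ≡ 101
125^7 ≡ 69
125^14 ≡ 33
125^28 ≡ 104
125^49 ≡ 14
125^98 ≡ 196
125^196 ≡ 1
So ord_197(125) = 196, hence |⟨125⟩| = 196.
Index = |(Z/197Z)^×| / |⟨125⟩| = 196 / 196 = 1.

1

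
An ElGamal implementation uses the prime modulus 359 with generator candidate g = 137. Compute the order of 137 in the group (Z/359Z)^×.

By Lagrange's theorem, ord_359(137) divides φ(359) = 359 − 1 = 358 = 2 · 179.
Divisors of 358: 1, 2, 179, 358.
Evaluate successive powers at the divisors of 358:
137^1 ≡ 137 (mod 359)
137^2 ≡ 101 (mod 359)
137^179 ≡ 358 (mod 359)
137^358 ≡ 1 (mod 359) ✓
The smallest such exponent is 358, so the order of 137 is 358.

358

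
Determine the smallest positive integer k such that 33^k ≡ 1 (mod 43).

By Lagrange's theorem, ord_43(33) divides φ(43) = 43 − 1 = 42 = 2 · 3 · 7.
Divisors of 42: 1, 2, 3, 6, 7, 14, 21, 42.
Test each divisor d:
33^1 ≡ 33 (mod 43)
33^2 ≡ 14 (mod 43)
33^3 ≡ 32 (mod 43)
33^6 ≡ 35 (mod 43)
33^7 ≡ 37 (mod 43)
33^14 ≡ 36 (mod 43)
33^21 ≡ 42 (mod 43)
33^42 ≡ 1 (mod 43) ✓
Therefore the multiplicative order of 33 modulo 43 is 42.

42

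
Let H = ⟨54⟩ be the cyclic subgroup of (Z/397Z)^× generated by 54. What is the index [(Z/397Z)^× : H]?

3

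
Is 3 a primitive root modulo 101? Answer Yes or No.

φ(101) = 101 − 1 = 100 = 2^2 · 5^2.
Test 3^(100/q) mod 101 for each prime factor q of 100:
3^50 ≡ 100 (mod 101)  [q = 2: ≢ 1 ✓]
3^20 ≡ 84 (mod 101)  [q = 5: ≢ 1 ✓]
All checks pass, so 3 has order 100 and is a primitive root modulo 101.

Yes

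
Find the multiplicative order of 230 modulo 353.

352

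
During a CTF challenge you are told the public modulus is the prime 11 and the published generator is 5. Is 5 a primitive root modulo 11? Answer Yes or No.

φ(11) = 11 − 1 = 10 = 2 · 5.
5 is a primitive root mod 11 iff 5^(φ(11)/q) ≢ 1 for every prime q | φ(11), i.e. q ∈ {2, 5}.
5^5 ≡ 1 (mod 11)  [q = 2: ≡ 1 ✗]
5^2 ≡ 3 (mod 11)  [q = 5: ≢ 1 ✓]
The check at q = 2 fails, so 5 generates a proper subgroup.

No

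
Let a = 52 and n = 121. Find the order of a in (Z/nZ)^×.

110

Since 52 ∈ (Z/121Z)^×, its order divides φ(121) = φ(11^2) = 11·(11−1) = 110 = 2 · 5 · 11.
Divisors of 110: 1, 2, 5, 10, 11, 22, 55, 110.
Evaluate successive powers at the divisors of 110:
52^1 ≡ 52 (mod 121)
52^2 ≡ 42 (mod 121)
52^5 ≡ 10 (mod 121)
52^10 ≡ 100 (mod 121)
52^11 ≡ 118 (mod 121)
52^22 ≡ 9 (mod 121)
52^55 ≡ 120 (mod 121)
52^110 ≡ 1 (mod 121) ✓
So ord_121(52) = 110.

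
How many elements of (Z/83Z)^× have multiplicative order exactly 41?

40

φ(83) = 83 − 1 = 82 = 2 · 41.
Since (Z/83Z)^× is cyclic of order 82, the number of elements of order d is φ(d) when d | 82 and 0 otherwise.
41 | 82, and φ(41) = 41 − 1 = 40.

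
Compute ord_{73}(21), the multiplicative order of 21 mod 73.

By Lagrange's theorem, ord_73(21) divides φ(73) = 73 − 1 = 72 = 2^3 · 3^2.
Divisors of 72: 1, 2, 3, 4, 6, 8, 9, 12, 18, 24, 36, 72.
Test each divisor d:
21^1 ≡ 21 (mod 73)
21^2 ≡ 3 (mod 73)
21^3 ≡ 63 (mod 73)
21^4 ≡ 9 (mod 73)
21^6 ≡ 27 (mod 73)
21^8 ≡ 8 (mod 73)
21^9 ≡ 22 (mod 73)
21^12 ≡ 72 (mod 73)
21^18 ≡ 46 (mod 73)
21^24 ≡ 1 (mod 73) ✓
Hence ord(21) = 24.

24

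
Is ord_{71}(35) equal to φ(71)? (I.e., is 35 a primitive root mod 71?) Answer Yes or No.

Yes

φ(71) = 71 − 1 = 70 = 2 · 5 · 7.
35 is a primitive root mod 71 iff 35^(φ(71)/q) ≢ 1 for every prime q | φ(71), i.e. q ∈ {2, 5, 7}.
35^35 ≡ 70 (mod 71)  [q = 2: ≢ 1 ✓]
35^14 ≡ 25 (mod 71)  [q = 5: ≢ 1 ✓]
35^10 ≡ 45 (mod 71)  [q = 7: ≢ 1 ✓]
None equal 1, so ord_71(35) = 70: 35 is a primitive root.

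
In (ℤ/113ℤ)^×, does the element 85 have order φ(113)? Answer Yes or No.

No

φ(113) = 113 − 1 = 112 = 2^4 · 7.
It suffices to check that the order of 85 is not a proper divisor of 112: compute 85^(112/q) for q ∈ {2, 7}.
85^56 ≡ 1 (mod 113)  [q = 2: ≡ 1 ✗]
85^16 ≡ 106 (mod 113)  [q = 7: ≢ 1 ✓]
85^56 ≡ 1 shows ord(85) | 56, strictly less than φ(113); not a primitive root.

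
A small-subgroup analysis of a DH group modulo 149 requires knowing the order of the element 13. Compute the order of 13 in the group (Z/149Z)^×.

148

The order of 13 must divide φ(149) = 149 − 1 = 148 = 2^2 · 37.
Divisors of 148: 1, 2, 4, 37, 74, 148.
Compute 13^d (mod 149) for the divisors d until we hit 1:
13^1 ≡ 13
13^2 ≡ 20
13^4 ≡ 102
13^37 ≡ 105
13^74 ≡ 148
13^148 ≡ 1
The smallest such exponent is 148, so the order of 13 is 148.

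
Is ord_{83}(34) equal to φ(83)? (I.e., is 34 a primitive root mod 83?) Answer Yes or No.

Yes

φ(83) = 83 − 1 = 82 = 2 · 41.
Test 34^(82/q) mod 83 for each prime factor q of 82:
34^41 ≡ 82 (mod 83)  [q = 2: ≢ 1 ✓]
34^2 ≡ 77 (mod 83)  [q = 41: ≢ 1 ✓]
None equal 1, so ord_83(34) = 82: 34 is a primitive root.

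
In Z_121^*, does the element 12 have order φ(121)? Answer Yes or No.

φ(121) = φ(11^2) = 11·(11−1) = 110 = 2 · 5 · 11.
An element g generates (Z/121Z)^× iff g^(110/q) ≢ 1 (mod 121) for each prime q ∈ {2, 5, 11}.
12^55 ≡ 1 (mod 121)  [q = 2: ≡ 1 ✗]
12^22 ≡ 1 (mod 121)  [q = 5: ≡ 1 ✗]
12^10 ≡ 111 (mod 121)  [q = 11: ≢ 1 ✓]
12^55 ≡ 1 shows ord(12) | 55, strictly less than φ(121); not a primitive root.

No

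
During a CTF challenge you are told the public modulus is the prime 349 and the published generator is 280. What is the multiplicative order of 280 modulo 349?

29

The order of 280 must divide φ(349) = 349 − 1 = 348 = 2^2 · 3 · 29.
Divisors of 348: 1, 2, 3, 4, 6, 12, 29, 58, 87, 116, 174, 348.
Test each divisor d:
280^1 ≡ 280
280^2 ≡ 224
280^3 ≡ 249
280^4 ≡ 269
280^6 ≡ 228
280^12 ≡ 332
280^29 ≡ 1
Hence ord(280) = 29.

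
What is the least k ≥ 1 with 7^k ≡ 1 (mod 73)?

The order of 7 must divide φ(73) = 73 − 1 = 72 = 2^3 · 3^2.
Divisors of 72: 1, 2, 3, 4, 6, 8, 9, 12, 18, 24, 36, 72.
Test each divisor d:
7^1 ≡ 7 (mod 73)
7^2 ≡ 49 (mod 73)
7^3 ≡ 51 (mod 73)
7^4 ≡ 65 (mod 73)
7^6 ≡ 46 (mod 73)
7^8 ≡ 64 (mod 73)
7^9 ≡ 10 (mod 73)
7^12 ≡ 72 (mod 73)
7^18 ≡ 27 (mod 73)
7^24 ≡ 1 (mod 73) ✓
Therefore the multiplicative order of 7 modulo 73 is 24.

24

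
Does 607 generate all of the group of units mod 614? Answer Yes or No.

Yes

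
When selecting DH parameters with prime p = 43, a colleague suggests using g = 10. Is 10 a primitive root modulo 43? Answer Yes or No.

No

φ(43) = 43 − 1 = 42 = 2 · 3 · 7.
It suffices to check that the order of 10 is not a proper divisor of 42: compute 10^(42/q) for q ∈ {2, 3, 7}.
10^21 ≡ 1 (mod 43)  [q = 2: ≡ 1 ✗]
10^14 ≡ 36 (mod 43)  [q = 3: ≢ 1 ✓]
10^6 ≡ 35 (mod 43)  [q = 7: ≢ 1 ✓]
10^21 ≡ 1 shows ord(10) | 21, strictly less than φ(43); not a primitive root.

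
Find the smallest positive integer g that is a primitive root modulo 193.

φ(193) = 193 − 1 = 192 = 2^6 · 3.
g is a primitive root iff g^(192/q) ≢ 1 (mod 193) for each prime q ∈ {2, 3}.
g = 2: 2^96 ≡ 1 — hits 1, so not a primitive root.
g = 3: 3^96 ≡ 1 — hits 1, so not a primitive root.
g = 4: 4^96 ≡ 1 — hits 1, so not a primitive root.
g = 5: 5^96 ≡ 192; 5^64 ≡ 84 — none is 1, so 5 is a primitive root.
Hence the least primitive root of 193 is 5.

5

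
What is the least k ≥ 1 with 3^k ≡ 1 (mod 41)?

8

ord(3) | φ(41) = 41 − 1 = 40 = 2^3 · 5.
Divisors of 40: 1, 2, 4, 5, 8, 10, 20, 40.
Evaluate successive powers at the divisors of 40:
3^1 ≡ 3 (mod 41)
3^2 ≡ 9 (mod 41)
3^4 ≡ 40 (mod 41)
3^5 ≡ 38 (mod 41)
3^8 ≡ 1 (mod 41) ✓
So ord_41(3) = 8.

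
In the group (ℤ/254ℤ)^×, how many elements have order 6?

φ(254) = φ(2)·φ(127) = 1·126 = 126 = 2 · 3^2 · 7.
Since (Z/254Z)^× is cyclic of order 126, the number of elements of order d is φ(d) when d | 126 and 0 otherwise.
6 = 2 · 3 divides 126, and φ(6) = 2.

2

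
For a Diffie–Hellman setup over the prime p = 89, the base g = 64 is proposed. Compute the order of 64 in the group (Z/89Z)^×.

By Lagrange's theorem, ord_89(64) divides φ(89) = 89 − 1 = 88 = 2^3 · 11.
Divisors of 88: 1, 2, 4, 8, 11, 22, 44, 88.
Test each divisor d:
64^1 ≡ 64 (mod 89)
64^2 ≡ 2 (mod 89)
64^4 ≡ 4 (mod 89)
64^8 ≡ 16 (mod 89)
64^11 ≡ 1 (mod 89) ✓
Therefore the multiplicative order of 64 modulo 89 is 11.

11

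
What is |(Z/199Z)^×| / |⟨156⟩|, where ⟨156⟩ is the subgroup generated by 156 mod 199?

11

By Lagrange's theorem, ord_199(156) divides φ(199) = 199 − 1 = 198 = 2 · 3^2 · 11.
Divisors of 198: 1, 2, 3, 6, 9, 11, 18, 22, 33, 66, 99, 198.
Test each divisor d:
156^1 ≡ 156
156^2 ≡ 58
156^3 ≡ 93
156^6 ≡ 92
156^9 ≡ 198
156^11 ≡ 141
156^18 ≡ 1
The order of 156 is 18, so the subgroup it generates has 18 elements.
Index = |(Z/199Z)^×| / |⟨156⟩| = 198 / 18 = 11.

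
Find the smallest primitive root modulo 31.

3

φ(31) = 31 − 1 = 30 = 2 · 3 · 5.
g is a primitive root iff g^(30/q) ≢ 1 (mod 31) for each prime q ∈ {2, 3, 5}.
g = 2: 2^15 ≡ 1 — hits 1, so not a primitive root.
g = 3: 3^15 ≡ 30; 3^10 ≡ 25; 3^6 ≡ 16 — none is 1, so 3 is a primitive root.
Hence the least primitive root of 31 is 3.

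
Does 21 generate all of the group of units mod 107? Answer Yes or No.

φ(107) = 107 − 1 = 106 = 2 · 53.
It suffices to check that the order of 21 is not a proper divisor of 106: compute 21^(106/q) for q ∈ {2, 53}.
21^53 ≡ 106 (mod 107)  [q = 2: ≢ 1 ✓]
21^2 ≡ 13 (mod 107)  [q = 53: ≢ 1 ✓]
Every test exponent gives a nontrivial residue, hence 21 generates the full group.

Yes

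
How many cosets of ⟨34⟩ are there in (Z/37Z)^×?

4

The order of 34 must divide φ(37) = 37 − 1 = 36 = 2^2 · 3^2.
Divisors of 36: 1, 2, 3, 4, 6, 9, 12, 18, 36.
Evaluate successive powers at the divisors of 36:
34^1 ≡ 34
34^2 ≡ 9
34^3 ≡ 10
34^4 ≡ 7
34^6 ≡ 26
34^9 ≡ 1
Thus |⟨34⟩| = ord(34) = 9.
Index = |(Z/37Z)^×| / |⟨34⟩| = 36 / 9 = 4.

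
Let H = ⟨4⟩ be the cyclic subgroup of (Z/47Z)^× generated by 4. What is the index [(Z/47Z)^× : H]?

2

Since 4 ∈ (Z/47Z)^×, its order divides φ(47) = 47 − 1 = 46 = 2 · 23.
Divisors of 46: 1, 2, 23, 46.
Test each divisor d:
4^1 ≡ 4
4^2 ≡ 16
4^23 ≡ 1
The order of 4 is 23, so the subgroup it generates has 23 elements.
The index is φ(47) / ord(4) = 46 / 23 = 2.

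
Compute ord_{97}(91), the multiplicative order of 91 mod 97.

12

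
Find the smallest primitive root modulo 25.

φ(25) = φ(5^2) = 5·(5−1) = 20 = 2^2 · 5.
g is a primitive root iff g^(20/q) ≢ 1 (mod 25) for each prime q ∈ {2, 5}.
g = 2: 2^10 ≡ 24; 2^4 ≡ 16 — none is 1, so 2 is a primitive root.
So 2 is the smallest generator of (Z/25Z)^×.

2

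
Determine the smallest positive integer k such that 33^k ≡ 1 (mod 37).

ord(33) | φ(37) = 37 − 1 = 36 = 2^2 · 3^2.
Divisors of 36: 1, 2, 3, 4, 6, 9, 12, 18, 36.
Check 33^d mod 37 for each divisor in increasing order:
33^1 ≡ 33 (mod 37)
33^2 ≡ 16 (mod 37)
33^3 ≡ 10 (mod 37)
33^4 ≡ 34 (mod 37)
33^6 ≡ 26 (mod 37)
33^9 ≡ 1 (mod 37) ✓
The smallest such exponent is 9, so the order of 33 is 9.

9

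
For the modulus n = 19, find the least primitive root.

φ(19) = 19 − 1 = 18 = 2 · 3^2.
Test candidates g = 2, 3, … against the prime factors q ∈ {2, 3} of φ(19): g is a generator iff g^(18/q) ≢ 1 for every such q.
g = 2: 2^9 ≡ 18; 2^6 ≡ 7 — none is 1, so 2 is a primitive root.
Hence the least primitive root of 19 is 2.

2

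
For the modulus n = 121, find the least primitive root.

φ(121) = φ(11^2) = 11·(11−1) = 110 = 2 · 5 · 11.
g is a primitive root iff g^(110/q) ≢ 1 (mod 121) for each prime q ∈ {2, 5, 11}.
g = 2: 2^55 ≡ 120; 2^22 ≡ 81; 2^10 ≡ 56 — none is 1, so 2 is a primitive root.
Hence the least primitive root of 121 is 2.

2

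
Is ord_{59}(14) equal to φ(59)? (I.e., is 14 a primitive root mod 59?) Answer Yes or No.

φ(59) = 59 − 1 = 58 = 2 · 29.
An element g generates (Z/59Z)^× iff g^(58/q) ≢ 1 (mod 59) for each prime q ∈ {2, 29}.
14^29 ≡ 58 (mod 59)  [q = 2: ≢ 1 ✓]
14^2 ≡ 19 (mod 59)  [q = 29: ≢ 1 ✓]
Every test exponent gives a nontrivial residue, hence 14 generates the full group.

Yes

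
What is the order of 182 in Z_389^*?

388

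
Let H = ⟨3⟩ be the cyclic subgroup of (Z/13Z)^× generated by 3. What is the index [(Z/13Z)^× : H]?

4

By Lagrange's theorem, ord_13(3) divides φ(13) = 13 − 1 = 12 = 2^2 · 3.
Divisors of 12: 1, 2, 3, 4, 6, 12.
Evaluate successive powers at the divisors of 12:
3^1 ≡ 3 (mod 13)
3^2 ≡ 9 (mod 13)
3^3 ≡ 1 (mod 13) ✓
So ord_13(3) = 3, hence |⟨3⟩| = 3.
The index is φ(13) / ord(3) = 12 / 3 = 4.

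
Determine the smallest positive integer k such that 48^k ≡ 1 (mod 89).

88

ord(48) | φ(89) = 89 − 1 = 88 = 2^3 · 11.
Divisors of 88: 1, 2, 4, 8, 11, 22, 44, 88.
Test each divisor d:
48^1 ≡ 48
48^2 ≡ 79
48^4 ≡ 11
48^8 ≡ 32
48^11 ≡ 37
48^22 ≡ 34
48^44 ≡ 88
48^88 ≡ 1
So ord_89(48) = 88.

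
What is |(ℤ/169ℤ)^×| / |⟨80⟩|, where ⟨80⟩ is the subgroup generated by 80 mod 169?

13

Since 80 ∈ (Z/169Z)^×, its order divides φ(169) = φ(13^2) = 13·(13−1) = 156 = 2^2 · 3 · 13.
Divisors of 156: 1, 2, 3, 4, 6, 12, 13, 26, 39, 52, 78, 156.
Evaluate successive powers at the divisors of 156:
80^1 ≡ 80
80^2 ≡ 147
80^3 ≡ 99
80^4 ≡ 146
80^6 ≡ 168
80^12 ≡ 1
Thus |⟨80⟩| = ord(80) = 12.
Index = |(Z/169Z)^×| / |⟨80⟩| = 156 / 12 = 13.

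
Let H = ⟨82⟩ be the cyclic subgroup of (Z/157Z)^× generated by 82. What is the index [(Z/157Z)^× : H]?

6

ord(82) | φ(157) = 157 − 1 = 156 = 2^2 · 3 · 13.
Divisors of 156: 1, 2, 3, 4, 6, 12, 13, 26, 39, 52, 78, 156.
Compute 82^d (mod 157) for the divisors d until we hit 1:
82^1 ≡ 82 (mod 157)
82^2 ≡ 130 (mod 157)
82^3 ≡ 141 (mod 157)
82^4 ≡ 101 (mod 157)
82^6 ≡ 99 (mod 157)
82^12 ≡ 67 (mod 157)
82^13 ≡ 156 (mod 157)
82^26 ≡ 1 (mod 157) ✓
The order of 82 is 26, so the subgroup it generates has 26 elements.
The index is φ(157) / ord(82) = 156 / 26 = 6.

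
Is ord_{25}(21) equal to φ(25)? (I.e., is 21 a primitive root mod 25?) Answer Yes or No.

No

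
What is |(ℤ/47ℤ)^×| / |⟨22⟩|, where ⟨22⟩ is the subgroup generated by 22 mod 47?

Since 22 ∈ (Z/47Z)^×, its order divides φ(47) = 47 − 1 = 46 = 2 · 23.
Divisors of 46: 1, 2, 23, 46.
Test each divisor d:
22^1 ≡ 22 (mod 47)
22^2 ≡ 14 (mod 47)
22^23 ≡ 46 (mod 47)
22^46 ≡ 1 (mod 47) ✓
The order of 22 is 46, so the subgroup it generates has 46 elements.
Index = |(Z/47Z)^×| / |⟨22⟩| = 46 / 46 = 1.

1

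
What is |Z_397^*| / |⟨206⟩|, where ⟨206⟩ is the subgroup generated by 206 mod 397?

12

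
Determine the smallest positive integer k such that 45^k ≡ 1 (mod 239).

119

The order of 45 must divide φ(239) = 239 − 1 = 238 = 2 · 7 · 17.
Divisors of 238: 1, 2, 7, 14, 17, 34, 119, 238.
Compute 45^d (mod 239) for the divisors d until we hit 1:
45^1 ≡ 45
45^2 ≡ 113
45^7 ≡ 40
45^14 ≡ 166
45^17 ≡ 201
45^34 ≡ 10
45^119 ≡ 1
The smallest such exponent is 119, so the order of 45 is 119.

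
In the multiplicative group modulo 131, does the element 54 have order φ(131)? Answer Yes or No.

Yes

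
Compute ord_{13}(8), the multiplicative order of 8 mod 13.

Since 8 ∈ (Z/13Z)^×, its order divides φ(13) = 13 − 1 = 12 = 2^2 · 3.
Divisors of 12: 1, 2, 3, 4, 6, 12.
Check 8^d mod 13 for each divisor in increasing order:
8^1 ≡ 8 (mod 13)
8^2 ≡ 12 (mod 13)
8^3 ≡ 5 (mod 13)
8^4 ≡ 1 (mod 13) ✓
Hence ord(8) = 4.

4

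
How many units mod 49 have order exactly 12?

0

φ(49) = φ(7^2) = 7·(7−1) = 42 = 2 · 3 · 7.
(Z/49Z)^× is cyclic (|G| = 42); a cyclic group of order m has exactly φ(d) elements of each order d | m, and none otherwise.
Here 42 is not a multiple of 12, so there are no elements of order 12.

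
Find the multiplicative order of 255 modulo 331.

330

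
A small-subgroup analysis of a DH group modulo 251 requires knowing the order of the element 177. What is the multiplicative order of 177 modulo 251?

250

The order of 177 must divide φ(251) = 251 − 1 = 250 = 2 · 5^3.
Divisors of 250: 1, 2, 5, 10, 25, 50, 125, 250.
Evaluate successive powers at the divisors of 250:
177^1 ≡ 177 (mod 251)
177^2 ≡ 205 (mod 251)
177^5 ≡ 40 (mod 251)
177^10 ≡ 94 (mod 251)
177^25 ≡ 32 (mod 251)
177^50 ≡ 20 (mod 251)
177^125 ≡ 250 (mod 251)
177^250 ≡ 1 (mod 251) ✓
The smallest such exponent is 250, so the order of 177 is 250.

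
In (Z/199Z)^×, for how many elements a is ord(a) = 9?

6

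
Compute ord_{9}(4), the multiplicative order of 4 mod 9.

3

The order of 4 must divide φ(9) = φ(3^2) = 3·(3−1) = 6 = 2 · 3.
Divisors of 6: 1, 2, 3, 6.
Compute 4^d (mod 9) for the divisors d until we hit 1:
4^1 ≡ 4
4^2 ≡ 7
4^3 ≡ 1
Therefore the multiplicative order of 4 modulo 9 is 3.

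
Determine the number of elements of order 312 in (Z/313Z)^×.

96

φ(313) = 313 − 1 = 312 = 2^3 · 3 · 13.
Since (Z/313Z)^× is cyclic of order 312, the number of elements of order d is φ(d) when d | 312 and 0 otherwise.
312 = 2^3 · 3 · 13 divides 312, and φ(312) = 96.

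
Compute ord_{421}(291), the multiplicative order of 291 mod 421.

35

ord(291) | φ(421) = 421 − 1 = 420 = 2^2 · 3 · 5 · 7.
Divisors of 420: 1, 2, 3, 4, 5, 6, 7, 10, 12, 14, 15, 20, 21, 28, 30, 35, 42, 60, 70, 84, 105, 140, 210, 420.
Check 291^d mod 421 for each divisor in increasing order:
291^1 ≡ 291
291^2 ≡ 60
291^3 ≡ 199
291^4 ≡ 232
291^5 ≡ 152
291^6 ≡ 27
291^7 ≡ 279
291^10 ≡ 370
291^12 ≡ 308
291^14 ≡ 377
291^15 ≡ 247
291^20 ≡ 75
291^21 ≡ 354
291^28 ≡ 252
291^30 ≡ 385
291^35 ≡ 1
Therefore the multiplicative order of 291 modulo 421 is 35.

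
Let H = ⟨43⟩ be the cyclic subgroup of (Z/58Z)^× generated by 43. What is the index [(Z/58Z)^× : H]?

1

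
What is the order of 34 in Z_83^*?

82

The order of 34 must divide φ(83) = 83 − 1 = 82 = 2 · 41.
Divisors of 82: 1, 2, 41, 82.
Check 34^d mod 83 for each divisor in increasing order:
34^1 ≡ 34 (mod 83)
34^2 ≡ 77 (mod 83)
34^41 ≡ 82 (mod 83)
34^82 ≡ 1 (mod 83) ✓
Hence ord(34) = 82.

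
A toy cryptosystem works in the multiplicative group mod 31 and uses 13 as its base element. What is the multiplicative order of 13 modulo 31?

30

By Lagrange's theorem, ord_31(13) divides φ(31) = 31 − 1 = 30 = 2 · 3 · 5.
Divisors of 30: 1, 2, 3, 5, 6, 10, 15, 30.
Evaluate successive powers at the divisors of 30:
13^1 ≡ 13 (mod 31)
13^2 ≡ 14 (mod 31)
13^3 ≡ 27 (mod 31)
13^5 ≡ 6 (mod 31)
13^6 ≡ 16 (mod 31)
13^10 ≡ 5 (mod 31)
13^15 ≡ 30 (mod 31)
13^30 ≡ 1 (mod 31) ✓
Therefore the multiplicative order of 13 modulo 31 is 30.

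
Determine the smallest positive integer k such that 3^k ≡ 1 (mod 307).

34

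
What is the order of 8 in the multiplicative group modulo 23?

11

ord(8) | φ(23) = 23 − 1 = 22 = 2 · 11.
Divisors of 22: 1, 2, 11, 22.
Evaluate successive powers at the divisors of 22:
8^1 ≡ 8
8^2 ≡ 18
8^11 ≡ 1
Therefore the multiplicative order of 8 modulo 23 is 11.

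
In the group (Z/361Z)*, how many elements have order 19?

φ(361) = φ(19^2) = 19·(19−1) = 342 = 2 · 3^2 · 19.
In a cyclic group of order 342, there are φ(d) elements of order d for each divisor d of 342, and zero for non-divisors.
19 | 342, and φ(19) = 19 − 1 = 18.

18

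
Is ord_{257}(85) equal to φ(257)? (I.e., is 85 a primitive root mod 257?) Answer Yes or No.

Yes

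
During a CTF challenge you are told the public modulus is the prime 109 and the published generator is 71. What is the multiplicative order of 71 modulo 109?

By Lagrange's theorem, ord_109(71) divides φ(109) = 109 − 1 = 108 = 2^2 · 3^3.
Divisors of 108: 1, 2, 3, 4, 6, 9, 12, 18, 27, 36, 54, 108.
Test each divisor d:
71^1 ≡ 71 (mod 109)
71^2 ≡ 27 (mod 109)
71^3 ≡ 64 (mod 109)
71^4 ≡ 75 (mod 109)
71^6 ≡ 63 (mod 109)
71^9 ≡ 108 (mod 109)
71^12 ≡ 45 (mod 109)
71^18 ≡ 1 (mod 109) ✓
So ord_109(71) = 18.

18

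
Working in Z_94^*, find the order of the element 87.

ord(87) | φ(94) = φ(2)·φ(47) = 1·46 = 46 = 2 · 23.
Divisors of 46: 1, 2, 23, 46.
Evaluate successive powers at the divisors of 46:
87^1 ≡ 87 (mod 94)
87^2 ≡ 49 (mod 94)
87^23 ≡ 93 (mod 94)
87^46 ≡ 1 (mod 94) ✓
So ord_94(87) = 46.

46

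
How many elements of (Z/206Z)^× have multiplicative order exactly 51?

32

φ(206) = φ(2)·φ(103) = 1·102 = 102 = 2 · 3 · 17.
In a cyclic group of order 102, there are φ(d) elements of order d for each divisor d of 102, and zero for non-divisors.
51 = 3 · 17 divides 102, and φ(51) = 32.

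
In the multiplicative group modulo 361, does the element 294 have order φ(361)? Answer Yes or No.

No

φ(361) = φ(19^2) = 19·(19−1) = 342 = 2 · 3^2 · 19.
An element g generates (Z/361Z)^× iff g^(342/q) ≢ 1 (mod 361) for each prime q ∈ {2, 3, 19}.
294^171 ≡ 1 (mod 361)  [q = 2: ≡ 1 ✗]
294^114 ≡ 68 (mod 361)  [q = 3: ≢ 1 ✓]
294^18 ≡ 172 (mod 361)  [q = 19: ≢ 1 ✓]
Since 294^171 ≡ 1, the order of 294 divides 171 < 342, so 294 is not a primitive root.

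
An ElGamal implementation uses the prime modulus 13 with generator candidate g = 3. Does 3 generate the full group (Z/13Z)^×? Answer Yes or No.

No

φ(13) = 13 − 1 = 12 = 2^2 · 3.
An element g generates (Z/13Z)^× iff g^(12/q) ≢ 1 (mod 13) for each prime q ∈ {2, 3}.
3^6 ≡ 1 (mod 13)  [q = 2: ≡ 1 ✗]
3^4 ≡ 3 (mod 13)  [q = 3: ≢ 1 ✓]
Since 3^6 ≡ 1, the order of 3 divides 6 < 12, so 3 is not a primitive root.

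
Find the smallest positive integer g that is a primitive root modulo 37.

2

φ(37) = 37 − 1 = 36 = 2^2 · 3^2.
Test candidates g = 2, 3, … against the prime factors q ∈ {2, 3} of φ(37): g is a generator iff g^(36/q) ≢ 1 for every such q.
g = 2: 2^18 ≡ 36; 2^12 ≡ 26 — none is 1, so 2 is a primitive root.
The smallest primitive root modulo 37 is 2.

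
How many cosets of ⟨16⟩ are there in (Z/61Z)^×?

4

Since 16 ∈ (Z/61Z)^×, its order divides φ(61) = 61 − 1 = 60 = 2^2 · 3 · 5.
Divisors of 60: 1, 2, 3, 4, 5, 6, 10, 12, 15, 20, 30, 60.
Check 16^d mod 61 for each divisor in increasing order:
16^1 ≡ 16
16^2 ≡ 12
16^3 ≡ 9
16^4 ≡ 22
16^5 ≡ 47
16^6 ≡ 20
16^10 ≡ 13
16^12 ≡ 34
16^15 ≡ 1
The order of 16 is 15, so the subgroup it generates has 15 elements.
Index = |(Z/61Z)^×| / |⟨16⟩| = 60 / 15 = 4.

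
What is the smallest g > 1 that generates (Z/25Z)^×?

2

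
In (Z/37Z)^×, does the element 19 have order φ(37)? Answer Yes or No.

Yes

φ(37) = 37 − 1 = 36 = 2^2 · 3^2.
It suffices to check that the order of 19 is not a proper divisor of 36: compute 19^(36/q) for q ∈ {2, 3}.
19^18 ≡ 36 (mod 37)  [q = 2: ≢ 1 ✓]
19^12 ≡ 10 (mod 37)  [q = 3: ≢ 1 ✓]
Every test exponent gives a nontrivial residue, hence 19 generates the full group.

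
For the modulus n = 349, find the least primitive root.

2

φ(349) = 349 − 1 = 348 = 2^2 · 3 · 29.
g is a primitive root iff g^(348/q) ≢ 1 (mod 349) for each prime q ∈ {2, 3, 29}.
g = 2: 2^174 ≡ 348; 2^116 ≡ 226; 2^12 ≡ 257 — none is 1, so 2 is a primitive root.
The smallest primitive root modulo 349 is 2.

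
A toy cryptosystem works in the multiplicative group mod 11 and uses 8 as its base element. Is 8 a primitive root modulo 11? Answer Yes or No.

Yes

φ(11) = 11 − 1 = 10 = 2 · 5.
An element g generates (Z/11Z)^× iff g^(10/q) ≢ 1 (mod 11) for each prime q ∈ {2, 5}.
8^5 ≡ 10 (mod 11)  [q = 2: ≢ 1 ✓]
8^2 ≡ 9 (mod 11)  [q = 5: ≢ 1 ✓]
Every test exponent gives a nontrivial residue, hence 8 generates the full group.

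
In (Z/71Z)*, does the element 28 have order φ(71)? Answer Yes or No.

Yes

φ(71) = 71 − 1 = 70 = 2 · 5 · 7.
Test 28^(70/q) mod 71 for each prime factor q of 70:
28^35 ≡ 70 (mod 71)  [q = 2: ≢ 1 ✓]
28^14 ≡ 57 (mod 71)  [q = 5: ≢ 1 ✓]
28^10 ≡ 30 (mod 71)  [q = 7: ≢ 1 ✓]
None equal 1, so ord_71(28) = 70: 28 is a primitive root.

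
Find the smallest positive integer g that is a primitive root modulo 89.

3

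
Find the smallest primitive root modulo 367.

6

φ(367) = 367 − 1 = 366 = 2 · 3 · 61.
Test candidates g = 2, 3, … against the prime factors q ∈ {2, 3, 61} of φ(367): g is a generator iff g^(366/q) ≢ 1 for every such q.
g = 2: 2^183 ≡ 1 — hits 1, so not a primitive root.
g = 3: 3^183 ≡ 366; 3^122 ≡ 1 — hits 1, so not a primitive root.
g = 4: 4^183 ≡ 1 — hits 1, so not a primitive root.
g = 5: 5^183 ≡ 366; 5^122 ≡ 1 — hits 1, so not a primitive root.
g = 6: 6^183 ≡ 366; 6^122 ≡ 283; 6^6 ≡ 47 — none is 1, so 6 is a primitive root.
The smallest primitive root modulo 367 is 6.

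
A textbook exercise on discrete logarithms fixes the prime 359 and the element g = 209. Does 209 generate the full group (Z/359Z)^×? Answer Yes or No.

φ(359) = 359 − 1 = 358 = 2 · 179.
Test 209^(358/q) mod 359 for each prime factor q of 358:
209^179 ≡ 358 (mod 359)  [q = 2: ≢ 1 ✓]
209^2 ≡ 242 (mod 359)  [q = 179: ≢ 1 ✓]
All checks pass, so 209 has order 358 and is a primitive root modulo 359.

Yes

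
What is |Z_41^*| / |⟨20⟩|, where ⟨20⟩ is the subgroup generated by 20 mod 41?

2

By Lagrange's theorem, ord_41(20) divides φ(41) = 41 − 1 = 40 = 2^3 · 5.
Divisors of 40: 1, 2, 4, 5, 8, 10, 20, 40.
Test each divisor d:
20^1 ≡ 20 (mod 41)
20^2 ≡ 31 (mod 41)
20^4 ≡ 18 (mod 41)
20^5 ≡ 32 (mod 41)
20^8 ≡ 37 (mod 41)
20^10 ≡ 40 (mod 41)
20^20 ≡ 1 (mod 41) ✓
So ord_41(20) = 20, hence |⟨20⟩| = 20.
The index is φ(41) / ord(20) = 40 / 20 = 2.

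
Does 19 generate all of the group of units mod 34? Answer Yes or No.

No

φ(34) = φ(2)·φ(17) = 1·16 = 16 = 2^4.
An element g generates (Z/34Z)^× iff g^(16/q) ≢ 1 (mod 34) for each prime q ∈ {2}.
19^8 ≡ 1 (mod 34)  [q = 2: ≡ 1 ✗]
19^8 ≡ 1 shows ord(19) | 8, strictly less than φ(34); not a primitive root.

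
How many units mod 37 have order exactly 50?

φ(37) = 37 − 1 = 36 = 2^2 · 3^2.
(Z/37Z)^× is cyclic (|G| = 36); a cyclic group of order m has exactly φ(d) elements of each order d | m, and none otherwise.
Since 50 ∤ 36, the count is 0.

0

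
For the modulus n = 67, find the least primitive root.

2

φ(67) = 67 − 1 = 66 = 2 · 3 · 11.
g is a primitive root iff g^(66/q) ≢ 1 (mod 67) for each prime q ∈ {2, 3, 11}.
g = 2: 2^33 ≡ 66; 2^22 ≡ 37; 2^6 ≡ 64 — none is 1, so 2 is a primitive root.
Hence the least primitive root of 67 is 2.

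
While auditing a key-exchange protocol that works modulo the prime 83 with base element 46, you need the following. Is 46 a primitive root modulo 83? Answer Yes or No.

φ(83) = 83 − 1 = 82 = 2 · 41.
Test 46^(82/q) mod 83 for each prime factor q of 82:
46^41 ≡ 82 (mod 83)  [q = 2: ≢ 1 ✓]
46^2 ≡ 41 (mod 83)  [q = 41: ≢ 1 ✓]
Every test exponent gives a nontrivial residue, hence 46 generates the full group.

Yes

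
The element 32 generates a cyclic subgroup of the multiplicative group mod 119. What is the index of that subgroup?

4

Since 32 ∈ (Z/119Z)^×, its order divides φ(119) = φ(7·17) = (7−1)·(17−1) = 6·16 = 96 = 2^5 · 3.
Divisors of 96: 1, 2, 3, 4, 6, 8, 12, 16, 24, 32, 48, 96.
Check 32^d mod 119 for each divisor in increasing order:
32^1 ≡ 32 (mod 119)
32^2 ≡ 72 (mod 119)
32^3 ≡ 43 (mod 119)
32^4 ≡ 67 (mod 119)
32^6 ≡ 64 (mod 119)
32^8 ≡ 86 (mod 119)
32^12 ≡ 50 (mod 119)
32^16 ≡ 18 (mod 119)
32^24 ≡ 1 (mod 119) ✓
Thus |⟨32⟩| = ord(32) = 24.
Index = |(Z/119Z)^×| / |⟨32⟩| = 96 / 24 = 4.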